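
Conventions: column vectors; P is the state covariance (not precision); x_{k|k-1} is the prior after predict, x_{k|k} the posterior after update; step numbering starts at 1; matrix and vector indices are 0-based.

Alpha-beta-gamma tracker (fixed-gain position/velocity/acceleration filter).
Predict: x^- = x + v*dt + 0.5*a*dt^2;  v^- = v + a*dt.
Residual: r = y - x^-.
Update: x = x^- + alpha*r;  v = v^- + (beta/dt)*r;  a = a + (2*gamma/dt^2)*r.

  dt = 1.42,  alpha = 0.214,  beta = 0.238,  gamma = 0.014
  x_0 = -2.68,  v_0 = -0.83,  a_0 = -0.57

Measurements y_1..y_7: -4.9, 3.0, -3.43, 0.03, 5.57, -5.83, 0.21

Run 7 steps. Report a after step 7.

a_post = -0.1397

step 1: x_pred=-4.4333  r=-0.4667  x^+=-4.5332  v^+=-1.7176  a^+=-0.5765
step 2: x_pred=-7.5534  r=10.5534  x^+=-5.2950  v^+=-0.7674  a^+=-0.4299
step 3: x_pred=-6.8182  r=3.3882  x^+=-6.0931  v^+=-0.8101  a^+=-0.3829
step 4: x_pred=-7.6294  r=7.6594  x^+=-5.9903  v^+=-0.0700  a^+=-0.2765
step 5: x_pred=-6.3685  r=11.9385  x^+=-3.8136  v^+=1.5383  a^+=-0.1107
step 6: x_pred=-1.7409  r=-4.0891  x^+=-2.6160  v^+=0.6957  a^+=-0.1675
step 7: x_pred=-1.7970  r=2.0070  x^+=-1.3675  v^+=0.7942  a^+=-0.1397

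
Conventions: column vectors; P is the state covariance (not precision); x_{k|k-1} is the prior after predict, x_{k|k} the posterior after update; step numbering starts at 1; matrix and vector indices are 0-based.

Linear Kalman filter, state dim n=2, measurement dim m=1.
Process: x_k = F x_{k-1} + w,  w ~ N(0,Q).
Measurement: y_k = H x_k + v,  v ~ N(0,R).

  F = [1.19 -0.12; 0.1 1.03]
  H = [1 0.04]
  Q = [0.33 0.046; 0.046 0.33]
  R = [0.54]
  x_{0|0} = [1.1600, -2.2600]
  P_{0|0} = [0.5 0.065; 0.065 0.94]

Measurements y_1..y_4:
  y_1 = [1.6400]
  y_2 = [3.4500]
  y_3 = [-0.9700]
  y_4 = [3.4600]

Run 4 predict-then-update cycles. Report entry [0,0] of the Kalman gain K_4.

step 1: x^-=[1.6516, -2.2118]  P^-=[1.0330 0.0682; 0.0682 1.3456]  S=[1.5806]  K=[0.6553; 0.0772]  nu=[0.0769]  x^+=[1.7020, -2.2059]  P^+=[0.3543 -0.0118; -0.0118 1.3362]
step 2: x^-=[2.2901, -2.1018]  P^-=[0.8544 -0.0913; -0.0913 1.7487]  S=[1.3898]  K=[0.6121; -0.0153]  nu=[1.2440]  x^+=[3.0515, -2.1209]  P^+=[0.3337 -0.0782; -0.0782 1.7484]
step 3: x^-=[3.8858, -1.8794]  P^-=[0.8500 -0.2253; -0.2253 2.1721]  S=[1.3755]  K=[0.6114; -0.1007]  nu=[-4.7806]  x^+=[0.9628, -1.3982]  P^+=[0.3358 -0.1407; -0.1407 2.1581]
step 4: x^-=[1.3135, -1.3439]  P^-=[0.8768 -0.3515; -0.3515 2.5940]  S=[1.3928]  K=[0.6194; -0.1779]  nu=[2.2002]  x^+=[2.6764, -1.7353]  P^+=[0.3424 -0.1981; -0.1981 2.5499]

K[0,0] = 0.6194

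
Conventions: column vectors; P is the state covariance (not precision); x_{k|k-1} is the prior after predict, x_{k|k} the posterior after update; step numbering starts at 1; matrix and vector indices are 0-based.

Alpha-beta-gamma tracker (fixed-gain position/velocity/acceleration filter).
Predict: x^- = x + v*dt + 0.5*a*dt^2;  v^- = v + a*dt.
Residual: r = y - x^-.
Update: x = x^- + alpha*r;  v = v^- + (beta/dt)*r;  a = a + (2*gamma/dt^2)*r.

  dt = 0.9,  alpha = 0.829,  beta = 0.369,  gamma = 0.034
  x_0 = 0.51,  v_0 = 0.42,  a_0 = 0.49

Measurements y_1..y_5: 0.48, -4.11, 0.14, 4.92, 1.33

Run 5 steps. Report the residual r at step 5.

step 1: x_pred=1.0865  r=-0.6065  x^+=0.5837  v^+=0.6124  a^+=0.4391
step 2: x_pred=1.3127  r=-5.4227  x^+=-3.1827  v^+=-1.2158  a^+=-0.0161
step 3: x_pred=-4.2834  r=4.4234  x^+=-0.6164  v^+=0.5833  a^+=0.3552
step 4: x_pred=0.0524  r=4.8676  x^+=4.0876  v^+=2.8987  a^+=0.7638
step 5: x_pred=7.0058  r=-5.6758  x^+=2.3006  v^+=1.2591  a^+=0.2873

resid = -5.6758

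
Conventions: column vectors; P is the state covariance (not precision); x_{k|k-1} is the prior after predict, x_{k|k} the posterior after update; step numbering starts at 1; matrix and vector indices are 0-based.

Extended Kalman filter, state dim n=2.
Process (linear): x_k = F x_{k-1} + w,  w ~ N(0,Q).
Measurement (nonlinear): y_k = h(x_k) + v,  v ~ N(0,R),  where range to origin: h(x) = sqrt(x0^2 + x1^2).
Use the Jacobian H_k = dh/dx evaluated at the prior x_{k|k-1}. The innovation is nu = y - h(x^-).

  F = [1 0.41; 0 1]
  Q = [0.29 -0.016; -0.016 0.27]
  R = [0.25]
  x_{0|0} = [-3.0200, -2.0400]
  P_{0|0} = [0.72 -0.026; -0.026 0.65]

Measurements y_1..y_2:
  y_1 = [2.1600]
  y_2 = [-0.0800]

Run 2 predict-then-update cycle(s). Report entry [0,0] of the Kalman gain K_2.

K[0,0] = -0.5893

step 1: x^-=[-3.8564, -2.0400]  P^-=[1.0979 0.2245; 0.2245 0.9200]  H_jac=[-0.8839 -0.4676]  S=[1.4946]  K=[-0.7196; -0.4206]  nu=[-2.2027]  x^+=[-2.2714, -1.1135]  P^+=[0.3240 -0.2279; -0.2279 0.6556]
step 2: x^-=[-2.7279, -1.1135]  P^-=[0.5374 0.0249; 0.0249 0.9256]  H_jac=[-0.9258 -0.3779]  S=[0.8603]  K=[-0.5893; -0.4335]  nu=[-3.0264]  x^+=[-0.9444, 0.1983]  P^+=[0.2386 -0.1948; -0.1948 0.7640]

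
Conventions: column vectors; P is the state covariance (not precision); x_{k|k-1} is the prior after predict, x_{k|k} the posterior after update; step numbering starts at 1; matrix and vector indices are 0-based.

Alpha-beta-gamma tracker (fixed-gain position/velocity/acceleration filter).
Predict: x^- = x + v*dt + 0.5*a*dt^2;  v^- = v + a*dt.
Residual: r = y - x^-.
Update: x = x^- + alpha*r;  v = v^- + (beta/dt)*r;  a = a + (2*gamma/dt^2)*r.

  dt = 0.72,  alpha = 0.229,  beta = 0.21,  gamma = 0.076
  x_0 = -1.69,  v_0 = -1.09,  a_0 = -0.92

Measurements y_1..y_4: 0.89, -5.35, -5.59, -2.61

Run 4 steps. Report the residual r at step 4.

resid = 3.9919

step 1: x_pred=-2.7133  r=3.6033  x^+=-1.8881  v^+=-0.7014  a^+=0.1365
step 2: x_pred=-2.3578  r=-2.9922  x^+=-3.0430  v^+=-1.4759  a^+=-0.7408
step 3: x_pred=-4.2977  r=-1.2923  x^+=-4.5936  v^+=-2.3862  a^+=-1.1198
step 4: x_pred=-6.6019  r=3.9919  x^+=-5.6878  v^+=-2.0281  a^+=0.0507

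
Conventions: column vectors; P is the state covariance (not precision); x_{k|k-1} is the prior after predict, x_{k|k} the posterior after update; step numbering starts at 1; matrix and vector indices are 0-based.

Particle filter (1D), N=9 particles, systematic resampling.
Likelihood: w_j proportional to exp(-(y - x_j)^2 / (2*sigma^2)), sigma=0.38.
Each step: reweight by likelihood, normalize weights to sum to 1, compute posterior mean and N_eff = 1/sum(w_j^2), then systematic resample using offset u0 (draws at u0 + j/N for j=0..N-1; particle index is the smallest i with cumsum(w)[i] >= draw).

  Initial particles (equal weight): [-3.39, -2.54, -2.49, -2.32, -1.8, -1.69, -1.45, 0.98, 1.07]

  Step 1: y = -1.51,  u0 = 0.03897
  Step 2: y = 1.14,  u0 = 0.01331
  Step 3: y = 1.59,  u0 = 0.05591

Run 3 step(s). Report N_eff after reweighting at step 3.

N_eff = 9.0000

step 1: w=[0.0000, 0.0091, 0.0129, 0.0369, 0.2676, 0.3200, 0.3536, 0.0000, 0.0000]  mean=-1.6759  Neff=3.3266  idx=[3, 4, 4, 5, 5, 5, 6, 6, 6]
step 2: w=[0.0000, 0.0004, 0.0004, 0.0036, 0.0036, 0.0036, 0.3294, 0.3294, 0.3294]  mean=-1.4529  Neff=3.0713  idx=[6, 6, 6, 7, 7, 7, 8, 8, 8]
step 3: w=[0.1111, 0.1111, 0.1111, 0.1111, 0.1111, 0.1111, 0.1111, 0.1111, 0.1111]  mean=-1.4500  Neff=9.0000  idx=[0, 1, 2, 3, 4, 5, 6, 7, 8]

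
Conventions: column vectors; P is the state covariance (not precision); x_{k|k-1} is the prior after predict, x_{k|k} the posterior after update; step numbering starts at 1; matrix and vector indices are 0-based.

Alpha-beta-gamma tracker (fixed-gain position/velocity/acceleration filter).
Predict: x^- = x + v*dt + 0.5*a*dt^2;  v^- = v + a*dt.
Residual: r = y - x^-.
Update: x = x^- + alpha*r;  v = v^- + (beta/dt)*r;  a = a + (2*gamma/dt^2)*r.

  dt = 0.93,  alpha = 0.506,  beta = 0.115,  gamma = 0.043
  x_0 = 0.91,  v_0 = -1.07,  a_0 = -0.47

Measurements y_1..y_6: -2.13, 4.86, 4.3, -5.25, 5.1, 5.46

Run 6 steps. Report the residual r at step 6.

resid = 4.0185

step 1: x_pred=-0.2884  r=-1.8416  x^+=-1.2202  v^+=-1.7348  a^+=-0.6531
step 2: x_pred=-3.1161  r=7.9761  x^+=0.9198  v^+=-1.3559  a^+=0.1400
step 3: x_pred=-0.2807  r=4.5807  x^+=2.0371  v^+=-0.6594  a^+=0.5954
step 4: x_pred=1.6814  r=-6.9314  x^+=-1.8259  v^+=-0.9627  a^+=-0.0938
step 5: x_pred=-2.7617  r=7.8617  x^+=1.2163  v^+=-0.0778  a^+=0.6879
step 6: x_pred=1.4415  r=4.0185  x^+=3.4748  v^+=1.0589  a^+=1.0875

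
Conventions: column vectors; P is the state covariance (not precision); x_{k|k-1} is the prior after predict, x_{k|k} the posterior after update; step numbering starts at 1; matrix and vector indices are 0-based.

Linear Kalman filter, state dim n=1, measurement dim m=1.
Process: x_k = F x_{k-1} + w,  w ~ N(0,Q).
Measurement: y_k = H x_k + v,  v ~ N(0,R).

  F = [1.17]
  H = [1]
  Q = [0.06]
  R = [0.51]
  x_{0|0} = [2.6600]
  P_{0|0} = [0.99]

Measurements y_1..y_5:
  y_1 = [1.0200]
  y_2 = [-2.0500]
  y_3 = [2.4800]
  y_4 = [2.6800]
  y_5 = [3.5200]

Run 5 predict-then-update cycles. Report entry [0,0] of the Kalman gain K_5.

K[0,0] = 0.4122

step 1: x^-=[3.1122]  P^-=[1.4152]  S=[1.9252]  K=[0.7351]  nu=[-2.0922]  x^+=[1.5742]  P^+=[0.3749]
step 2: x^-=[1.8419]  P^-=[0.5732]  S=[1.0832]  K=[0.5292]  nu=[-3.8919]  x^+=[-0.2176]  P^+=[0.2699]
step 3: x^-=[-0.2546]  P^-=[0.4294]  S=[0.9394]  K=[0.4571]  nu=[2.7346]  x^+=[0.9954]  P^+=[0.2331]
step 4: x^-=[1.1647]  P^-=[0.3791]  S=[0.8891]  K=[0.4264]  nu=[1.5153]  x^+=[1.8108]  P^+=[0.2175]
step 5: x^-=[2.1187]  P^-=[0.3577]  S=[0.8677]  K=[0.4122]  nu=[1.4013]  x^+=[2.6963]  P^+=[0.2102]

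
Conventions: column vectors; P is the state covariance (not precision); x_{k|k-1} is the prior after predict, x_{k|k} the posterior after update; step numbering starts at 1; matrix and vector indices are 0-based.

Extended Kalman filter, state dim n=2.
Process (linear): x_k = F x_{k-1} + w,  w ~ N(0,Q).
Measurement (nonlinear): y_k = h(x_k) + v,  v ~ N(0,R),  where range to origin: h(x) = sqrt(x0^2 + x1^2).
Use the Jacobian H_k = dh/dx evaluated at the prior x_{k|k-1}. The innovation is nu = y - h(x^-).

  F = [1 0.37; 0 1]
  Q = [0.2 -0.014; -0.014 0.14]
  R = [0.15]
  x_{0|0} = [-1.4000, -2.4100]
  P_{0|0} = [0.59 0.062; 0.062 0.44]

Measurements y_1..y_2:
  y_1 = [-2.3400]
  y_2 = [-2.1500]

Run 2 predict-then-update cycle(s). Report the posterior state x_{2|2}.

step 1: x^-=[-2.2917, -2.4100]  P^-=[0.8961 0.2108; 0.2108 0.5800]  H_jac=[-0.6891 -0.7247]  S=[1.0906]  K=[-0.7063; -0.5186]  nu=[-5.6657]  x^+=[1.7097, 0.5280]  P^+=[0.3521 -0.1886; -0.1886 0.2867]
step 2: x^-=[1.9051, 0.5280]  P^-=[0.4518 -0.0966; -0.0966 0.4267]  H_jac=[0.9637 0.2671]  S=[0.5503]  K=[0.7443; 0.0380]  nu=[-4.1269]  x^+=[-1.1665, 0.3711]  P^+=[0.1469 -0.1121; -0.1121 0.4259]

x_post = [-1.1665, 0.3711]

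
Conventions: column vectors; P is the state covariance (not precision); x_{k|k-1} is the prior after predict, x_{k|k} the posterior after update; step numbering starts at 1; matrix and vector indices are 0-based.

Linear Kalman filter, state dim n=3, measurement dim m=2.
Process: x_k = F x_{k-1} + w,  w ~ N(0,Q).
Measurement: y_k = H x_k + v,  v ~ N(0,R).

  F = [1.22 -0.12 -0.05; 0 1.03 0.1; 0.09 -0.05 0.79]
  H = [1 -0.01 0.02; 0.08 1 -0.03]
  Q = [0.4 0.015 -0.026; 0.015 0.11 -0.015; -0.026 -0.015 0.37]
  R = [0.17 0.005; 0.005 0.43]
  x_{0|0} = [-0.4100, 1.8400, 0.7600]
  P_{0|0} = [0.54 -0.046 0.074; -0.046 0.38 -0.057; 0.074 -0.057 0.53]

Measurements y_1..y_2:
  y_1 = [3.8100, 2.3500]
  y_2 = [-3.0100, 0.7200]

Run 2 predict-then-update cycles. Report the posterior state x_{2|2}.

step 1: x^-=[-0.7590, 1.9712, 0.4715]  P^-=[1.2143 -0.0798 0.0942; -0.0798 0.5067 -0.0424; 0.0942 -0.0424 0.7215]  S=[1.3900 0.0134; 0.0134 0.9344]  K=[0.8755 0.0030; -0.0668 0.5377; 0.0790 -0.0616]  nu=[4.5793, 0.4537]  x^+=[3.2515, 1.9091, 0.8055]  P^+=[0.1488 -0.0063 -0.0011; -0.0063 0.2313 -0.0047; -0.0011 -0.0047 0.7094]
step 2: x^-=[3.6974, 2.0469, 0.8335]  P^-=[0.6285 -0.0248 -0.0365; -0.0248 0.3615 0.0247; -0.0365 0.0247 0.8148]  S=[0.7979 0.0279; 0.0279 0.7909]  K=[0.7869 0.0058; -0.0510 0.4553; -0.0255 -0.0024]  nu=[-6.7036, -1.5977]  x^+=[-1.5869, 1.6610, 1.0084]  P^+=[0.1342 -0.0049 -0.0204; -0.0049 0.1967 0.0249; -0.0204 0.0249 0.8143]

x_post = [-1.5869, 1.6610, 1.0084]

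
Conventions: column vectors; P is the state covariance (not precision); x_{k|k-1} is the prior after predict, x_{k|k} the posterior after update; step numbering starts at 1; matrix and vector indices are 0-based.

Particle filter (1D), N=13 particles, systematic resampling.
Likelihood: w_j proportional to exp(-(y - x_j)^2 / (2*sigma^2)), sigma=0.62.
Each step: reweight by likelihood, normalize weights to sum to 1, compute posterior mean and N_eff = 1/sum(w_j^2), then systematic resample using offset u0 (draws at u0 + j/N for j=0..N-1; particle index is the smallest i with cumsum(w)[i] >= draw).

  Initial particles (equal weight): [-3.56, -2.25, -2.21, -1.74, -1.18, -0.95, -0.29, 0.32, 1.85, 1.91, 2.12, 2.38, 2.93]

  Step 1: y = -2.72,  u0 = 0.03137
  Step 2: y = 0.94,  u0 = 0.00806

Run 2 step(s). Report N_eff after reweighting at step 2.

N_eff = 2.4469

step 1: w=[0.1805, 0.3391, 0.3222, 0.1296, 0.0207, 0.0077, 0.0002, 0.0000, 0.0000, 0.0000, 0.0000, 0.0000, 0.0000]  mean=-2.3750  Neff=3.7218  idx=[0, 0, 1, 1, 1, 1, 1, 2, 2, 2, 2, 3, 3]
step 2: w=[0.0000, 0.0000, 0.0092, 0.0092, 0.0092, 0.0092, 0.0092, 0.0128, 0.0128, 0.0128, 0.0128, 0.4514, 0.4514]  mean=-1.7875  Neff=2.4469  idx=[2, 10, 11, 11, 11, 11, 11, 11, 12, 12, 12, 12, 12]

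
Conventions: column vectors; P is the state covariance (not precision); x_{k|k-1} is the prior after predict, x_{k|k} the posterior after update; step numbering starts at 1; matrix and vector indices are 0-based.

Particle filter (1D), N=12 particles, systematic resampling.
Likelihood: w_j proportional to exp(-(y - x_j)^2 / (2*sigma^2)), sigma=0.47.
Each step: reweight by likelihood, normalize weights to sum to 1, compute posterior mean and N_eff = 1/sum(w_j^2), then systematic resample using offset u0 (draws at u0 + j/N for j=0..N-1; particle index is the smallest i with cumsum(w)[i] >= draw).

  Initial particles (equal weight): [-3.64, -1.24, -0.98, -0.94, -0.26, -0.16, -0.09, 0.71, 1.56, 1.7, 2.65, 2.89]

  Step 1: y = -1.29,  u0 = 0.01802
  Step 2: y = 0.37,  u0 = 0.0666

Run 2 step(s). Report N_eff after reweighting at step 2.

N_eff = 1.6825

step 1: w=[0.0000, 0.3627, 0.2935, 0.2764, 0.0330, 0.0203, 0.0140, 0.0000, 0.0000, 0.0000, 0.0000, 0.0000]  mean=-1.0103  Neff=3.3806  idx=[1, 1, 1, 1, 1, 2, 2, 2, 3, 3, 3, 4]
step 2: w=[0.0053, 0.0053, 0.0053, 0.0053, 0.0053, 0.0304, 0.0304, 0.0304, 0.0387, 0.0387, 0.0387, 0.7661]  mean=-0.4307  Neff=1.6825  idx=[6, 8, 10, 11, 11, 11, 11, 11, 11, 11, 11, 11]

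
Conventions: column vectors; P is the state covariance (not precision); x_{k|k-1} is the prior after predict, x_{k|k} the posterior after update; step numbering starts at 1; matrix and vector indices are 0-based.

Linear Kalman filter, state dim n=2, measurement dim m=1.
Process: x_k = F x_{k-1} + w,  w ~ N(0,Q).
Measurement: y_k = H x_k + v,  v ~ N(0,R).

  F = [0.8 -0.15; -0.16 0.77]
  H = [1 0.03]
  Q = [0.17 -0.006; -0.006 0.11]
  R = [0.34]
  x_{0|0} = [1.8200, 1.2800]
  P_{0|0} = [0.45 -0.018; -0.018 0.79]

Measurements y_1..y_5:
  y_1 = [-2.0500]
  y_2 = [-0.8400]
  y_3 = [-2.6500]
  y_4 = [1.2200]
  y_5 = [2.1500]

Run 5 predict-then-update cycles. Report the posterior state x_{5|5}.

step 1: x^-=[1.2640, 0.6944]  P^-=[0.4801 -0.1664; -0.1664 0.5943]  S=[0.8106]  K=[0.5861; -0.1832]  nu=[-3.3348]  x^+=[-0.6905, 1.3054]  P^+=[0.2016 -0.0793; -0.0793 0.5671]
step 2: x^-=[-0.7482, 1.1157]  P^-=[0.3308 -0.1481; -0.1481 0.4710]  S=[0.6624]  K=[0.4928; -0.2022]  nu=[-0.1253]  x^+=[-0.8099, 1.1410]  P^+=[0.1700 -0.0821; -0.0821 0.4439]
step 3: x^-=[-0.8191, 1.0082]  P^-=[0.3085 -0.1316; -0.1316 0.3977]  S=[0.6410]  K=[0.4751; -0.1866]  nu=[-1.8612]  x^+=[-1.7034, 1.3555]  P^+=[0.1638 -0.0747; -0.0747 0.3754]
step 4: x^-=[-1.5660, 1.3163]  P^-=[0.3012 -0.1181; -0.1181 0.3552]  S=[0.6344]  K=[0.4692; -0.1694]  nu=[2.7466]  x^+=[-0.2774, 0.8509]  P^+=[0.1615 -0.0677; -0.0677 0.3370]
step 5: x^-=[-0.3496, 0.6996]  P^-=[0.2972 -0.1089; -0.1089 0.3306]  S=[0.6310]  K=[0.4659; -0.1569]  nu=[2.4786]  x^+=[0.8051, 0.3107]  P^+=[0.1603 -0.0628; -0.0628 0.3151]

x_post = [0.8051, 0.3107]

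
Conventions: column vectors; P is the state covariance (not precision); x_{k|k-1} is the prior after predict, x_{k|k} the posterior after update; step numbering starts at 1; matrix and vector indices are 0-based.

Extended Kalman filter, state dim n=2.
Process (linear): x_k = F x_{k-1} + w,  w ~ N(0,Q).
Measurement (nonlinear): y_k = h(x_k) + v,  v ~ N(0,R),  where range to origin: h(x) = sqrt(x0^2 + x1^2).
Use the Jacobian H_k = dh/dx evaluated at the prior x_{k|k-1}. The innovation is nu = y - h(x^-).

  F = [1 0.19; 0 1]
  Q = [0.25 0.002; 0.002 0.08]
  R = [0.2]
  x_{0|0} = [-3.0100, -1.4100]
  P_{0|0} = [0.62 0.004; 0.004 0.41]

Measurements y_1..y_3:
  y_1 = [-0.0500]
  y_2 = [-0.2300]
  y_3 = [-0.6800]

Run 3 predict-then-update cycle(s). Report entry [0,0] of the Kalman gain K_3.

K[0,0] = -0.7081

step 1: x^-=[-3.2779, -1.4100]  P^-=[0.8863 0.0839; 0.0839 0.4900]  H_jac=[-0.9186 -0.3951]  S=[1.0853]  K=[-0.7807; -0.2494]  nu=[-3.6183]  x^+=[-0.4531, -0.5076]  P^+=[0.2248 -0.1274; -0.1274 0.4225]
step 2: x^-=[-0.5495, -0.5076]  P^-=[0.4416 -0.0452; -0.0452 0.5025]  H_jac=[-0.7346 -0.6785]  S=[0.6246]  K=[-0.4703; -0.4927]  nu=[-0.9780]  x^+=[-0.0895, -0.0256]  P^+=[0.3035 -0.1899; -0.1899 0.3508]
step 3: x^-=[-0.0944, -0.0256]  P^-=[0.4940 -0.1212; -0.1212 0.4308]  H_jac=[-0.9650 -0.2622]  S=[0.6283]  K=[-0.7081; 0.0064]  nu=[-0.7778]  x^+=[0.4564, -0.0307]  P^+=[0.1789 -0.1184; -0.1184 0.4308]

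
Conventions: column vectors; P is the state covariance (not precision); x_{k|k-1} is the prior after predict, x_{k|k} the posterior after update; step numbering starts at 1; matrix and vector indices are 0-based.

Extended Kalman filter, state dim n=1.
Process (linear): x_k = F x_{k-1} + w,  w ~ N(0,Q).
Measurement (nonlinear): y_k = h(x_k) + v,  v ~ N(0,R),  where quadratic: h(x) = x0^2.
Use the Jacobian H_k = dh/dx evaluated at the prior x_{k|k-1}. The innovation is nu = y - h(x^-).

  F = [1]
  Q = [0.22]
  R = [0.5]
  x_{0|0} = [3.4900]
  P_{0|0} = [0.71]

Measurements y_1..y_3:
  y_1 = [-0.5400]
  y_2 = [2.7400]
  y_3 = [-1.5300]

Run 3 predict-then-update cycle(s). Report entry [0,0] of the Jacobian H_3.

H_jac[0,0] = 3.3214

step 1: x^-=[3.4900]  P^-=[0.9300]  H_jac=[6.9800]  S=[45.8100]  K=[0.1417]  nu=[-12.7201]  x^+=[1.6875]  P^+=[0.0102]
step 2: x^-=[1.6875]  P^-=[0.2302]  H_jac=[3.3751]  S=[3.1216]  K=[0.2488]  nu=[-0.1077]  x^+=[1.6607]  P^+=[0.0369]
step 3: x^-=[1.6607]  P^-=[0.2569]  H_jac=[3.3214]  S=[3.3337]  K=[0.2559]  nu=[-4.2880]  x^+=[0.5633]  P^+=[0.0385]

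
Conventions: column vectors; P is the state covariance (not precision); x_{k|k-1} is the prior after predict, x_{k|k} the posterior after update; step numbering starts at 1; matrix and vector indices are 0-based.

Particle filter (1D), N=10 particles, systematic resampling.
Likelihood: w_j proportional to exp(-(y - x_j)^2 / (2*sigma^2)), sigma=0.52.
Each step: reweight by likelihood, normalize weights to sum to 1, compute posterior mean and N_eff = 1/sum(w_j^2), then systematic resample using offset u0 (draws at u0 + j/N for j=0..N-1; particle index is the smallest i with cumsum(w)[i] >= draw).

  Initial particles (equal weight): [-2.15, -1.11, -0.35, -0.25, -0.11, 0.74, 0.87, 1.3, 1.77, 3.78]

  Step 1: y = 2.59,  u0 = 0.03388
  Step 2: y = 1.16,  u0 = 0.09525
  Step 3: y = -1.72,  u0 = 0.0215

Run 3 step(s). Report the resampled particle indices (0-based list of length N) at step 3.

step 1: w=[0.0000, 0.0000, 0.0000, 0.0000, 0.0000, 0.0043, 0.0102, 0.1115, 0.6976, 0.1764]  mean=2.0585  Neff=1.8855  idx=[7, 8, 8, 8, 8, 8, 8, 8, 9, 9]
step 2: w=[0.2152, 0.1121, 0.1121, 0.1121, 0.1121, 0.1121, 0.1121, 0.1121, 0.0000, 0.0000]  mean=1.6689  Neff=7.4466  idx=[0, 0, 1, 2, 3, 4, 5, 6, 7, 7]
step 3: w=[0.4931, 0.4931, 0.0017, 0.0017, 0.0017, 0.0017, 0.0017, 0.0017, 0.0017, 0.0017]  mean=1.3065  Neff=2.0561  idx=[0, 0, 0, 0, 0, 1, 1, 1, 1, 1]

resampled_idx = [0, 0, 0, 0, 0, 1, 1, 1, 1, 1]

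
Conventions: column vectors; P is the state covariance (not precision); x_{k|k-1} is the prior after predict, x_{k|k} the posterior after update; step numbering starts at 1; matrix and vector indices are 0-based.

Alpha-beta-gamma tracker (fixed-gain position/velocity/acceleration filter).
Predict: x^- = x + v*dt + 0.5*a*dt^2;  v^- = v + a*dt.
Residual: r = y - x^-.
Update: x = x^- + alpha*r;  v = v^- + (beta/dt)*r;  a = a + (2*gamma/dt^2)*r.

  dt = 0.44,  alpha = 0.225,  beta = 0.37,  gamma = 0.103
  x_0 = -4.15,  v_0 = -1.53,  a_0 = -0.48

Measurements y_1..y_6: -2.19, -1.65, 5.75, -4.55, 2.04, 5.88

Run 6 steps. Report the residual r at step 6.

step 1: x_pred=-4.8697  r=2.6797  x^+=-4.2667  v^+=0.5122  a^+=2.3713
step 2: x_pred=-3.8119  r=2.1619  x^+=-3.3254  v^+=3.3734  a^+=4.6716
step 3: x_pred=-1.3889  r=7.1389  x^+=0.2173  v^+=11.4321  a^+=12.2678
step 4: x_pred=6.4350  r=-10.9850  x^+=3.9634  v^+=7.5926  a^+=0.5792
step 5: x_pred=7.3602  r=-5.3202  x^+=6.1631  v^+=3.3736  a^+=-5.0817
step 6: x_pred=7.1556  r=-1.2756  x^+=6.8686  v^+=0.0650  a^+=-6.4390

resid = -1.2756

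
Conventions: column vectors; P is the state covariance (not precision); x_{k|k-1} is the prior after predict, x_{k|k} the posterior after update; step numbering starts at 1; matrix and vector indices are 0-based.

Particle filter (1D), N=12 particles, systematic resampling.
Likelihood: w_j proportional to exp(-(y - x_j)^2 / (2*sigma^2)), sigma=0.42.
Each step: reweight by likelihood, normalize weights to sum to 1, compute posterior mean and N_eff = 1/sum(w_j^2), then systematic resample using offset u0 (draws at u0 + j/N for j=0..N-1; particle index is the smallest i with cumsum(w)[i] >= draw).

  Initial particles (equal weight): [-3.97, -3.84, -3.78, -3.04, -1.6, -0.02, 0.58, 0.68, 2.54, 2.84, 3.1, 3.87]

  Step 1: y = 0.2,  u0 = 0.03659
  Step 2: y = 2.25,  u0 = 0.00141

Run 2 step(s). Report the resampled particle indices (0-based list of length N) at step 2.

step 1: w=[0.0000, 0.0000, 0.0000, 0.0000, 0.0000, 0.4239, 0.3229, 0.2531, 0.0000, 0.0000, 0.0000, 0.0000]  mean=0.3508  Neff=2.8731  idx=[5, 5, 5, 5, 5, 6, 6, 6, 6, 7, 7, 7]
step 2: w=[0.0001, 0.0001, 0.0001, 0.0001, 0.0001, 0.0868, 0.0868, 0.0868, 0.0868, 0.2174, 0.2174, 0.2174]  mean=0.6449  Neff=5.8152  idx=[5, 5, 6, 7, 8, 9, 9, 10, 10, 10, 11, 11]

resampled_idx = [5, 5, 6, 7, 8, 9, 9, 10, 10, 10, 11, 11]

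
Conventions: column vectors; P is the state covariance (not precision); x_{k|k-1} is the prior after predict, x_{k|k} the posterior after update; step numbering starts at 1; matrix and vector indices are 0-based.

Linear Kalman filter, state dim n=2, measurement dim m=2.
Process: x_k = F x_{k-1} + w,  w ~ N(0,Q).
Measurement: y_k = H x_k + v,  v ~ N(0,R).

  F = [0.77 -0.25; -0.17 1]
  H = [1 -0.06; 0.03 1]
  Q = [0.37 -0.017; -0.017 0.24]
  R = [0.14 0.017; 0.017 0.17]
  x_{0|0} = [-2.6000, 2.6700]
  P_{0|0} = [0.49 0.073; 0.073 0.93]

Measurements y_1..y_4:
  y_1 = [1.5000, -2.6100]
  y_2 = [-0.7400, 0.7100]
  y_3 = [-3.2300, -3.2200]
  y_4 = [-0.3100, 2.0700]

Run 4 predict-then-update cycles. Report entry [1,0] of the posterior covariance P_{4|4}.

step 1: x^-=[-2.6695, 3.1120]  P^-=[0.6905 -0.2543; -0.2543 1.1593]  S=[0.8652 -0.2857; -0.2857 1.3147]  K=[0.8156 -0.0004; -0.0916 0.8561]  nu=[4.3562, -5.6419]  x^+=[0.8859, -2.1173]  P^+=[0.1148 0.0103; 0.0103 0.1437]
step 2: x^-=[1.2115, -2.2679]  P^-=[0.4431 -0.0595; -0.0595 0.3835]  S=[0.5916 -0.0521; -0.0521 0.5503]  K=[0.7539 -0.0126; -0.0791 0.6861]  nu=[-2.0875, 2.9415]  x^+=[-0.3993, -0.0846]  P^+=[0.1058 0.0075; 0.0075 0.1151]
step 3: x^-=[-0.2863, -0.0168]  P^-=[0.4370 -0.0535; -0.0535 0.3556]  S=[0.5847 -0.0446; -0.0446 0.5228]  K=[0.7519 -0.0131; -0.0768 0.6706]  nu=[-2.9447, -3.1947]  x^+=[-2.4586, -1.9328]  P^+=[0.1055 0.0074; 0.0074 0.1125]
step 4: x^-=[-1.4099, -1.5148]  P^-=[0.4367 -0.0529; -0.0529 0.3530]  S=[0.5843 -0.0439; -0.0439 0.5202]  K=[0.7518 -0.0131; -0.0765 0.6691]  nu=[1.0090, 3.6271]  x^+=[-0.6988, 0.8347]  P^+=[0.1055 0.0074; 0.0074 0.1122]

P_post[1,0] = 0.0074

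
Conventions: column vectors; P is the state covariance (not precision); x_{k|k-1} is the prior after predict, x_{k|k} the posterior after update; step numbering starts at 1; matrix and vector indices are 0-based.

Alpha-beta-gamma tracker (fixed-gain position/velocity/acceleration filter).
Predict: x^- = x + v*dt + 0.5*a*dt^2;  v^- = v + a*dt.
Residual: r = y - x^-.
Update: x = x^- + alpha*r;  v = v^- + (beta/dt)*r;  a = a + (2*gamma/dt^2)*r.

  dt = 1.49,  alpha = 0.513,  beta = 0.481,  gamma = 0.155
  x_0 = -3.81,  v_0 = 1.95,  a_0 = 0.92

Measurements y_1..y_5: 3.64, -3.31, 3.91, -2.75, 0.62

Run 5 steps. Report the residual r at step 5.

step 1: x_pred=0.1167  r=3.5233  x^+=1.9242  v^+=4.4582  a^+=1.4120
step 2: x_pred=10.1342  r=-13.4442  x^+=3.2373  v^+=2.2220  a^+=-0.4653
step 3: x_pred=6.0315  r=-2.1215  x^+=4.9432  v^+=0.8438  a^+=-0.7615
step 4: x_pred=5.3551  r=-8.1051  x^+=1.1972  v^+=-2.9074  a^+=-1.8933
step 5: x_pred=-5.2364  r=5.8564  x^+=-2.2321  v^+=-3.8378  a^+=-1.0755

resid = 5.8564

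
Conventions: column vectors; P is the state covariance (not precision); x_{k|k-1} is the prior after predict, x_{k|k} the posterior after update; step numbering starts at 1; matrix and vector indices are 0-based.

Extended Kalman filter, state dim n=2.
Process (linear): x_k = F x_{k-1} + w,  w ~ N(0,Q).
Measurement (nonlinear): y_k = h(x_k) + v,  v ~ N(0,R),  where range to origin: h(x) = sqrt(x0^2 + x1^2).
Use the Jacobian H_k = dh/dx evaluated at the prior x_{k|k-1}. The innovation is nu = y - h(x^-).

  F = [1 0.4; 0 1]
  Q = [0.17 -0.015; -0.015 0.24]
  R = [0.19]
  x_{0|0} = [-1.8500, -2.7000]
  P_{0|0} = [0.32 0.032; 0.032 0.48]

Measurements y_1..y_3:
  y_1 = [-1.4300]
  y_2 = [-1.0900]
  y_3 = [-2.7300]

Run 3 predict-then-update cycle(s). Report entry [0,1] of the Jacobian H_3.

step 1: x^-=[-2.9300, -2.7000]  P^-=[0.5924 0.2090; 0.2090 0.7200]  H_jac=[-0.7354 -0.6777]  S=[1.0493]  K=[-0.5501; -0.6115]  nu=[-5.4143]  x^+=[0.0487, 0.6107]  P^+=[0.2748 -0.1440; -0.1440 0.3277]
step 2: x^-=[0.2929, 0.6107]  P^-=[0.3821 -0.0279; -0.0279 0.5677]  H_jac=[0.4325 0.9016]  S=[0.7012]  K=[0.1998; 0.7127]  nu=[-1.7673]  x^+=[-0.0601, -0.6490]  P^+=[0.3541 -0.1278; -0.1278 0.2115]
step 3: x^-=[-0.3197, -0.6490]  P^-=[0.4557 -0.0582; -0.0582 0.4515]  H_jac=[-0.4420 -0.8970]  S=[0.5962]  K=[-0.2503; -0.6362]  nu=[-3.4534]  x^+=[0.5447, 1.5481]  P^+=[0.4184 -0.1531; -0.1531 0.2102]

H_jac[0,1] = -0.8970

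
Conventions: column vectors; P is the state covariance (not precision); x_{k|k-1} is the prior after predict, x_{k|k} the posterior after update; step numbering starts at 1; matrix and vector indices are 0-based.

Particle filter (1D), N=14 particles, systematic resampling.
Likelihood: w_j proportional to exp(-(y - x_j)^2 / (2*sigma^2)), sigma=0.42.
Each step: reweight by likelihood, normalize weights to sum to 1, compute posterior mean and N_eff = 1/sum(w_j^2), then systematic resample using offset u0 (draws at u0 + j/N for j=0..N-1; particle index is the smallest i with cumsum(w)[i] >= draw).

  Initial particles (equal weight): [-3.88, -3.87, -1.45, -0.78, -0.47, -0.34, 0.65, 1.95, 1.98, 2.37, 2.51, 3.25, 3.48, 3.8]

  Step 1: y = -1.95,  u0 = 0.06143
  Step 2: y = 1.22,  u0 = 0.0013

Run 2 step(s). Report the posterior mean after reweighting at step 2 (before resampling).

post_mean = -0.7812

step 1: w=[0.0001, 0.0001, 0.9547, 0.0400, 0.0039, 0.0012, 0.0000, 0.0000, 0.0000, 0.0000, 0.0000, 0.0000, 0.0000, 0.0000]  mean=-1.4182  Neff=1.0952  idx=[2, 2, 2, 2, 2, 2, 2, 2, 2, 2, 2, 2, 2, 3]
step 2: w=[0.0001, 0.0001, 0.0001, 0.0001, 0.0001, 0.0001, 0.0001, 0.0001, 0.0001, 0.0001, 0.0001, 0.0001, 0.0001, 0.9982]  mean=-0.7812  Neff=1.0037  idx=[9, 13, 13, 13, 13, 13, 13, 13, 13, 13, 13, 13, 13, 13]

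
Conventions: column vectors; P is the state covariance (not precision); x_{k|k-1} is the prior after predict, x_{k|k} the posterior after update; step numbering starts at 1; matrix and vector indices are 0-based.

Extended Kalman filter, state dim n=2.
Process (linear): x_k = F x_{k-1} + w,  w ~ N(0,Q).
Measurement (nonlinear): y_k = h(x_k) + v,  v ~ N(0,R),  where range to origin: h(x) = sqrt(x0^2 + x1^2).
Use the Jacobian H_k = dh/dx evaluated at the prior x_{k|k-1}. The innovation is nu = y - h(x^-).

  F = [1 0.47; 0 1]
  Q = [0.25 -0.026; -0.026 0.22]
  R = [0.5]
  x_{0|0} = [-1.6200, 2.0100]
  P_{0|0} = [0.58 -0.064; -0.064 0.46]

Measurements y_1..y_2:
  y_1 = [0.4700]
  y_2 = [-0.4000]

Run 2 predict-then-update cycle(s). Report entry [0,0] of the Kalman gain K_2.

K[0,0] = 0.4009

step 1: x^-=[-0.6753, 2.0100]  P^-=[0.8715 0.1262; 0.1262 0.6800]  H_jac=[-0.3185 0.9479]  S=[1.1232]  K=[-0.1406; 0.5381]  nu=[-1.6504]  x^+=[-0.4433, 1.1219]  P^+=[0.8493 0.2112; 0.2112 0.3548]
step 2: x^-=[0.0840, 1.1219]  P^-=[1.3761 0.3519; 0.3519 0.5748]  H_jac=[0.0747 0.9972]  S=[1.1317]  K=[0.4009; 0.5297]  nu=[-1.5251]  x^+=[-0.5274, 0.3141]  P^+=[1.1942 0.1116; 0.1116 0.2572]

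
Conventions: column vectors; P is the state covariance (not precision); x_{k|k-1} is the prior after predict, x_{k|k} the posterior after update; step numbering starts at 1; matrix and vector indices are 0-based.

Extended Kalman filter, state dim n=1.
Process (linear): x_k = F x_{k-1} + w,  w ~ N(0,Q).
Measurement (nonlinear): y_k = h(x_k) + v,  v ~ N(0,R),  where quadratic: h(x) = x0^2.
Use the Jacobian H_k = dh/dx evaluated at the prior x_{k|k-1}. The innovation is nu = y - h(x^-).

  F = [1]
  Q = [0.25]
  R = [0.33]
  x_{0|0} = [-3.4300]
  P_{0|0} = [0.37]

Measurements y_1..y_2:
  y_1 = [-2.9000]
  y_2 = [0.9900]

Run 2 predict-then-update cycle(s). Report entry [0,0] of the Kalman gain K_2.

step 1: x^-=[-3.4300]  P^-=[0.6200]  H_jac=[-6.8600]  S=[29.5070]  K=[-0.1441]  nu=[-14.6649]  x^+=[-1.3162]  P^+=[0.0069]
step 2: x^-=[-1.3162]  P^-=[0.2569]  H_jac=[-2.6323]  S=[2.1103]  K=[-0.3205]  nu=[-0.7423]  x^+=[-1.0783]  P^+=[0.0402]

K[0,0] = -0.3205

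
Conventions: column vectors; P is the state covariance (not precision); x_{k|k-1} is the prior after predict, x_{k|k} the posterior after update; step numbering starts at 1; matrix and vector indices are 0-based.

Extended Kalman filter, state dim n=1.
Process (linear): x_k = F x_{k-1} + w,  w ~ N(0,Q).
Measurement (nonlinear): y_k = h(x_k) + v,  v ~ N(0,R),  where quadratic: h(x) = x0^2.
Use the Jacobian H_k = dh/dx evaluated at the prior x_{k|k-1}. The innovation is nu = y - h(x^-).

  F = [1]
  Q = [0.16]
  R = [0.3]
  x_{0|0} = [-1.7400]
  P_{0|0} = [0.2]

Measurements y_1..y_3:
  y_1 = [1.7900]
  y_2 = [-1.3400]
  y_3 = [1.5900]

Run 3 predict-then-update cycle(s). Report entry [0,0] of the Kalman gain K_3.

K[0,0] = -0.3726

step 1: x^-=[-1.7400]  P^-=[0.3600]  H_jac=[-3.4800]  S=[4.6597]  K=[-0.2689]  nu=[-1.2376]  x^+=[-1.4073]  P^+=[0.0232]
step 2: x^-=[-1.4073]  P^-=[0.1832]  H_jac=[-2.8145]  S=[1.7511]  K=[-0.2944]  nu=[-3.3204]  x^+=[-0.4296]  P^+=[0.0314]
step 3: x^-=[-0.4296]  P^-=[0.1914]  H_jac=[-0.8593]  S=[0.4413]  K=[-0.3726]  nu=[1.4054]  x^+=[-0.9534]  P^+=[0.1301]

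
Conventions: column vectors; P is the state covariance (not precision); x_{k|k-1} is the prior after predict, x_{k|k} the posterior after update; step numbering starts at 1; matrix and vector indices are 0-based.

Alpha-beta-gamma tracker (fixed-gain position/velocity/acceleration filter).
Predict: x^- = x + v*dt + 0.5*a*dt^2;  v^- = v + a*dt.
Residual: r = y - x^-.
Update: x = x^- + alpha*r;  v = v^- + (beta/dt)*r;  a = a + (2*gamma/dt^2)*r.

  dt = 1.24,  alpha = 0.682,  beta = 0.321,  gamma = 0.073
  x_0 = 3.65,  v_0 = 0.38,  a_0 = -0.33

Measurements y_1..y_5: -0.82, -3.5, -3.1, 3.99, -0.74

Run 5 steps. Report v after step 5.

step 1: x_pred=3.8675  r=-4.6875  x^+=0.6706  v^+=-1.2427  a^+=-0.7751
step 2: x_pred=-1.4662  r=-2.0338  x^+=-2.8532  v^+=-2.7303  a^+=-0.9682
step 3: x_pred=-6.9831  r=3.8831  x^+=-4.3348  v^+=-2.9256  a^+=-0.5995
step 4: x_pred=-8.4235  r=12.4135  x^+=0.0425  v^+=-0.4555  a^+=0.5792
step 5: x_pred=-0.0770  r=-0.6630  x^+=-0.5292  v^+=0.0911  a^+=0.5163

v_post = 0.0911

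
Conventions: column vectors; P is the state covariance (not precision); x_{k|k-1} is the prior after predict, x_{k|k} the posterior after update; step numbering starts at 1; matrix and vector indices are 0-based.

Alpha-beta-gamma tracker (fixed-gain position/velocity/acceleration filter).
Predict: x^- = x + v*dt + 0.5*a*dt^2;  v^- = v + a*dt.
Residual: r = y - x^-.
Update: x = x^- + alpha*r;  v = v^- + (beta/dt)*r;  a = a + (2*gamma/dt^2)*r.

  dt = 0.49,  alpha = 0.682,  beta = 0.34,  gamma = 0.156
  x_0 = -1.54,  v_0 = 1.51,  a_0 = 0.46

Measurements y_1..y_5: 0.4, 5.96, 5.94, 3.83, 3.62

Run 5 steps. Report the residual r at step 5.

resid = -4.4892

step 1: x_pred=-0.7449  r=1.1449  x^+=0.0359  v^+=2.5298  a^+=1.9477
step 2: x_pred=1.5094  r=4.4506  x^+=4.5447  v^+=6.5724  a^+=7.7311
step 3: x_pred=8.6933  r=-2.7533  x^+=6.8155  v^+=8.4502  a^+=4.1534
step 4: x_pred=11.4548  r=-7.6248  x^+=6.2547  v^+=5.1947  a^+=-5.7547
step 5: x_pred=8.1092  r=-4.4892  x^+=5.0476  v^+=-0.7401  a^+=-11.5883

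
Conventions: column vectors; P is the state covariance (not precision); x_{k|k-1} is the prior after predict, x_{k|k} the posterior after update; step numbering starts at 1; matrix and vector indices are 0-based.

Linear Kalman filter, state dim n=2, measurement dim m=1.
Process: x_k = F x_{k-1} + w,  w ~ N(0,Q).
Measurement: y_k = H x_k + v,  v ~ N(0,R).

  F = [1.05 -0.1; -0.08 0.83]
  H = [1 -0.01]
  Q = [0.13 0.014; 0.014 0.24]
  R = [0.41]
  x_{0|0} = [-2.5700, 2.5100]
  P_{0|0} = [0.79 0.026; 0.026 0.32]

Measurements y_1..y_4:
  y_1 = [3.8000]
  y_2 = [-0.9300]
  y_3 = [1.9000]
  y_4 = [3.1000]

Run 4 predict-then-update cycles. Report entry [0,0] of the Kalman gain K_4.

K[0,0] = 0.4677

step 1: x^-=[-2.9495, 2.2889]  P^-=[0.9987 -0.0561; -0.0561 0.4621]  S=[1.4099]  K=[0.7088; -0.0430]  nu=[6.7724]  x^+=[1.8505, 1.9975]  P^+=[0.2905 -0.0130; -0.0130 0.4594]
step 2: x^-=[1.7433, 1.5098]  P^-=[0.4576 -0.0600; -0.0600 0.5601]  S=[0.8688]  K=[0.5273; -0.0755]  nu=[-2.6582]  x^+=[0.3415, 1.7106]  P^+=[0.2160 -0.0254; -0.0254 0.5551]
step 3: x^-=[0.1875, 1.3925]  P^-=[0.3790 -0.0726; -0.0726 0.6272]  S=[0.7905]  K=[0.4803; -0.0997]  nu=[1.7264]  x^+=[1.0168, 1.2203]  P^+=[0.1966 -0.0347; -0.0347 0.6193]
step 4: x^-=[0.9456, 0.9315]  P^-=[0.3602 -0.0844; -0.0844 0.6725]  S=[0.7720]  K=[0.4677; -0.1181]  nu=[2.1637]  x^+=[1.9576, 0.6760]  P^+=[0.1913 -0.0418; -0.0418 0.6618]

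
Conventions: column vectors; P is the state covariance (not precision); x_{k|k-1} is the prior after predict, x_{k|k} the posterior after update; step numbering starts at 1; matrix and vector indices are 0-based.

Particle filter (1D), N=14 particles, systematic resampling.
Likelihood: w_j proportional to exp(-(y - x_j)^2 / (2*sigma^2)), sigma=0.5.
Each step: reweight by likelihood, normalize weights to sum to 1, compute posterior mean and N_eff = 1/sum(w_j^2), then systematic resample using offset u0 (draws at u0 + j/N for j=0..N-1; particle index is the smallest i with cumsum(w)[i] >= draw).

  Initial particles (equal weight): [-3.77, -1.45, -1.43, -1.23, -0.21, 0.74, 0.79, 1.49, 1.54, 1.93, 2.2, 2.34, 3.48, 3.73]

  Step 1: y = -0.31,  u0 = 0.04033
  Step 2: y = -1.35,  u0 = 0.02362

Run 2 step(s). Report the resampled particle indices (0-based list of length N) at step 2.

step 1: w=[0.0000, 0.0488, 0.0535, 0.1209, 0.6441, 0.0725, 0.0584, 0.0010, 0.0007, 0.0000, 0.0000, 0.0000, 0.0000, 0.0000]  mean=-0.3289  Neff=2.2551  idx=[1, 3, 3, 4, 4, 4, 4, 4, 4, 4, 4, 4, 5, 6]
step 2: w=[0.2728, 0.2704, 0.2704, 0.0207, 0.0207, 0.0207, 0.0207, 0.0207, 0.0207, 0.0207, 0.0207, 0.0207, 0.0000, 0.0000]  mean=-1.0999  Neff=4.4530  idx=[0, 0, 0, 0, 1, 1, 1, 1, 2, 2, 2, 2, 6, 9]

resampled_idx = [0, 0, 0, 0, 1, 1, 1, 1, 2, 2, 2, 2, 6, 9]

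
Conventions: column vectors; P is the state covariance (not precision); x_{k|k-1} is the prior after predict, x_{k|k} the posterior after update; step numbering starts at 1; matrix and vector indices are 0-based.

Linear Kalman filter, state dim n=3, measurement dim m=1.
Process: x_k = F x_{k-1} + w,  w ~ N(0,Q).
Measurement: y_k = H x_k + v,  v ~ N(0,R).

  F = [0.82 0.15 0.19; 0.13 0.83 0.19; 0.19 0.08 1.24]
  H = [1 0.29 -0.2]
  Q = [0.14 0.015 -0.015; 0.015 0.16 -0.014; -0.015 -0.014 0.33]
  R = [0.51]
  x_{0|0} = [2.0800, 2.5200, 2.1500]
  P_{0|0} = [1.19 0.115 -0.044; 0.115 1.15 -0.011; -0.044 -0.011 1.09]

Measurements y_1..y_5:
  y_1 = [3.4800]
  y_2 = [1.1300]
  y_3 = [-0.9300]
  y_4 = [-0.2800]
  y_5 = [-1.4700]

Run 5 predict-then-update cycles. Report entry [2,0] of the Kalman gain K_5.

step 1: x^-=[2.4921, 2.7705, 3.2628]  P^-=[1.0193 0.3949 0.4033; 0.3949 1.0309 0.3477; 0.4033 0.3477 2.0369]  S=[1.7249]  K=[0.6106; 0.3619; 0.0561]  nu=[0.8370]  x^+=[3.0032, 3.0734, 3.3097]  P^+=[0.3763 0.0137 0.3442; 0.0137 0.8049 0.3127; 0.3442 0.3127 2.0315]
step 2: x^-=[3.5525, 3.5702, 4.9206]  P^-=[0.6129 0.3586 0.9585; 0.3586 0.9128 0.9242; 0.9585 0.9242 3.6970]  S=[1.0649]  K=[0.4932; 0.4118; 0.4574]  nu=[-2.4737]  x^+=[2.3325, 2.5517, 3.7890]  P^+=[0.3539 0.1424 0.7183; 0.1424 0.7322 0.7236; 0.7183 0.7236 3.4741]
step 3: x^-=[3.0153, 3.1410, 5.3457]  P^-=[0.8199 0.6333 1.7827; 0.6333 1.0903 1.7832; 1.7827 1.7832 6.1756]  S=[1.1161]  K=[0.5798; 0.5312; 0.9540]  nu=[-3.7871]  x^+=[0.8197, 1.1292, 1.7329]  P^+=[0.4448 0.2896 1.1654; 0.2896 0.7753 1.2176; 1.1654 1.2176 5.1599]
step 4: x^-=[1.1708, 1.3731, 2.3949]  P^-=[1.1466 0.9850 2.7786; 0.9850 1.3920 2.8144; 2.7786 2.8144 9.0844]  S=[1.2704]  K=[0.6899; 0.6500; 1.3994]  nu=[-1.3700]  x^+=[0.2256, 0.4825, 0.4777]  P^+=[0.5418 0.4153 1.5520; 0.4153 0.8552 1.6588; 1.5520 1.6588 6.5965]
step 5: x^-=[0.3481, 0.5206, 0.6738]  P^-=[1.4420 1.2971 3.6407; 1.2971 1.6859 3.7187; 3.6407 3.7187 11.5708]  S=[1.4213]  K=[0.7669; 0.7333; 1.6921]  nu=[-1.8343]  x^+=[-1.0587, -0.8245, -2.4300]  P^+=[0.6060 0.4978 1.7963; 0.4978 0.9216 1.9551; 1.7963 1.9551 7.5013]

K[2,0] = 1.6921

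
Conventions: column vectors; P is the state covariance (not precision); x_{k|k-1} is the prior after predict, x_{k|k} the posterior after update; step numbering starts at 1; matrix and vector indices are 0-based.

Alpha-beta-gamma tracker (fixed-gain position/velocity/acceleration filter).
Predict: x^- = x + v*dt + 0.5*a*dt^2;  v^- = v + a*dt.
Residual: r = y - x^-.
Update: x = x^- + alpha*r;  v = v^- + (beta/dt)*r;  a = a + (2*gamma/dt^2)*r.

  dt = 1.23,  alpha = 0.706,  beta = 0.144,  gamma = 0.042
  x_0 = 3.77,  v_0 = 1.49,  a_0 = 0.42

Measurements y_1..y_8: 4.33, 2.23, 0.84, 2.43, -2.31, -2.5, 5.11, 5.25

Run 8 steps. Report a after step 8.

a_post = 0.0781

step 1: x_pred=5.9204  r=-1.5904  x^+=4.7976  v^+=1.8204  a^+=0.3317
step 2: x_pred=7.2876  r=-5.0576  x^+=3.7169  v^+=1.6363  a^+=0.0509
step 3: x_pred=5.7681  r=-4.9281  x^+=2.2888  v^+=1.1219  a^+=-0.2227
step 4: x_pred=3.5003  r=-1.0703  x^+=2.7447  v^+=0.7227  a^+=-0.2822
step 5: x_pred=3.4201  r=-5.7301  x^+=-0.6253  v^+=-0.2952  a^+=-0.6003
step 6: x_pred=-1.4426  r=-1.0574  x^+=-2.1891  v^+=-1.1574  a^+=-0.6590
step 7: x_pred=-4.1113  r=9.2213  x^+=2.3990  v^+=-0.8884  a^+=-0.1470
step 8: x_pred=1.1949  r=4.0551  x^+=4.0578  v^+=-0.5946  a^+=0.0781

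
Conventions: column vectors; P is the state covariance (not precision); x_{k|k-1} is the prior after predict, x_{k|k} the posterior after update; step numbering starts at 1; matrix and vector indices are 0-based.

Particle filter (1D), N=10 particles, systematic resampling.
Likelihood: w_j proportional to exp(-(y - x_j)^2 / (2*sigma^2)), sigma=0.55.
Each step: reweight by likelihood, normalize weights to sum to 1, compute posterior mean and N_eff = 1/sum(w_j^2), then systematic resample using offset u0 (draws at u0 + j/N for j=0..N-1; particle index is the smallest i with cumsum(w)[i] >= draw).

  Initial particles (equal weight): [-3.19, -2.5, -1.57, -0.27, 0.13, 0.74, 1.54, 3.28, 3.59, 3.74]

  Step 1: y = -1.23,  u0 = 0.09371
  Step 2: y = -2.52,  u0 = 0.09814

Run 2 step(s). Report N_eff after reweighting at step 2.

N_eff = 7.0042

step 1: w=[0.0015, 0.0597, 0.7097, 0.1873, 0.0404, 0.0014, 0.0000, 0.0000, 0.0000, 0.0000]  mean=-1.3126  Neff=1.8385  idx=[2, 2, 2, 2, 2, 2, 2, 3, 3, 4]
step 2: w=[0.1428, 0.1428, 0.1428, 0.1428, 0.1428, 0.1428, 0.1428, 0.0001, 0.0001, 0.0000]  mean=-1.5696  Neff=7.0042  idx=[0, 1, 2, 2, 3, 4, 4, 5, 6, 6]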